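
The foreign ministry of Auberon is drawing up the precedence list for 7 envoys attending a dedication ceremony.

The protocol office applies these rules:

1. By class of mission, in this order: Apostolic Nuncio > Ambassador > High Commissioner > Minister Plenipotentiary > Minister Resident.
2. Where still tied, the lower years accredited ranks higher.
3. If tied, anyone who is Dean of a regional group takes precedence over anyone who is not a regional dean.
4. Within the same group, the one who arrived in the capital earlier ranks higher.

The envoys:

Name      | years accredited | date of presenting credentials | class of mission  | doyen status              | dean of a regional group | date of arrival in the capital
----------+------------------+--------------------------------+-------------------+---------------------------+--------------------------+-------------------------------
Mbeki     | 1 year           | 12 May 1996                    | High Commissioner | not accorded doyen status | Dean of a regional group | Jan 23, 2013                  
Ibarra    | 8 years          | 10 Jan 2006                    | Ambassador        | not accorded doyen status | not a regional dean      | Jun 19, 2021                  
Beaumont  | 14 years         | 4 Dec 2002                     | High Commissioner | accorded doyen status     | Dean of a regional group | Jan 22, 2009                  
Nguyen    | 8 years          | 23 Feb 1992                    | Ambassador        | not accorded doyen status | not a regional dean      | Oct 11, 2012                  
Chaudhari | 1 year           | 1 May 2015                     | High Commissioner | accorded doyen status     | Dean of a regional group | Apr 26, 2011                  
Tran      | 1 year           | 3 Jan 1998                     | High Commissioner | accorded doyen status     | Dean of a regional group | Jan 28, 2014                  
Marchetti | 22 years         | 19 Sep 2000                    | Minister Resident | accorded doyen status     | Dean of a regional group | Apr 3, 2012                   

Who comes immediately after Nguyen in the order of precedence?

Ibarra

By class of mission: Nguyen and Ibarra (Ambassador); then Chaudhari, Mbeki, Tran and Beaumont (High Commissioner); then Marchetti (Minister Resident).
Nguyen and Ibarra both have years accredited 8 years, so the next rule applies.
Nguyen and Ibarra are each not a regional dean, so the next rule applies.
Among Nguyen and Ibarra, by date of arrival in the capital (earlier first): Nguyen (Oct 11, 2012) before Ibarra (Jun 19, 2021).
Among Chaudhari, Mbeki, Tran and Beaumont, by years accredited (lower first): Chaudhari, Mbeki and Tran (1 year) before Beaumont (14 years).
Chaudhari, Mbeki and Tran are each Dean of a regional group, so the next rule applies.
Among Chaudhari, Mbeki and Tran, by date of arrival in the capital (earlier first): Chaudhari (Apr 26, 2011) before Mbeki (Jan 23, 2013) before Tran (Jan 28, 2014).
Order: Nguyen, Ibarra, Chaudhari, Mbeki, Tran, Beaumont, Marchetti.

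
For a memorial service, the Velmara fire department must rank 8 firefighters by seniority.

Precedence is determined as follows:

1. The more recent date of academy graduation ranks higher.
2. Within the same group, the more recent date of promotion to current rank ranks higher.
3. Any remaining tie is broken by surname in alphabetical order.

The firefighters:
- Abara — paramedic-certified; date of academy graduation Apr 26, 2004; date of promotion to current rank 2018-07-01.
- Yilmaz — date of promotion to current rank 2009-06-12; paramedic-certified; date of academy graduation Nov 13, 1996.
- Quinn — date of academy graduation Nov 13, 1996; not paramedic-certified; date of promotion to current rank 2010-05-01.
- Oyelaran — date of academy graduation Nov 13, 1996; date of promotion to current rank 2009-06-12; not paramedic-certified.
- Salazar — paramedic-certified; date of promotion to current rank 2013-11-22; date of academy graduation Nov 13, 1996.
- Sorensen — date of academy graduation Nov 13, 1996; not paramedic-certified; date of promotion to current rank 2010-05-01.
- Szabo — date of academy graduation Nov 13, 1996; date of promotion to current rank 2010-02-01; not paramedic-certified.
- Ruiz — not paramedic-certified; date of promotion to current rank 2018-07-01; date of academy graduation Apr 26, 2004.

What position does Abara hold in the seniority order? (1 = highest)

1

By date of academy graduation (later first): Abara and Ruiz (both Apr 26, 2004); then Salazar, Quinn, Sorensen, Szabo, Oyelaran and Yilmaz (each Nov 13, 1996).
Abara and Ruiz both have date of promotion to current rank 2018-07-01, so the next rule applies.
Among Abara and Ruiz, alphabetically by surname: Abara before Ruiz.
Among Salazar, Quinn, Sorensen, Szabo, Oyelaran and Yilmaz, by date of promotion to current rank (later first): Salazar (2013-11-22) before Quinn and Sorensen (2010-05-01) before Szabo (2010-02-01) before Oyelaran and Yilmaz (2009-06-12).
Among Quinn and Sorensen, alphabetically by surname: Quinn before Sorensen.
Among Oyelaran and Yilmaz, alphabetically by surname: Oyelaran before Yilmaz.
Order: Abara, Ruiz, Salazar, Quinn, Sorensen, Szabo, Oyelaran, Yilmaz. So position 1.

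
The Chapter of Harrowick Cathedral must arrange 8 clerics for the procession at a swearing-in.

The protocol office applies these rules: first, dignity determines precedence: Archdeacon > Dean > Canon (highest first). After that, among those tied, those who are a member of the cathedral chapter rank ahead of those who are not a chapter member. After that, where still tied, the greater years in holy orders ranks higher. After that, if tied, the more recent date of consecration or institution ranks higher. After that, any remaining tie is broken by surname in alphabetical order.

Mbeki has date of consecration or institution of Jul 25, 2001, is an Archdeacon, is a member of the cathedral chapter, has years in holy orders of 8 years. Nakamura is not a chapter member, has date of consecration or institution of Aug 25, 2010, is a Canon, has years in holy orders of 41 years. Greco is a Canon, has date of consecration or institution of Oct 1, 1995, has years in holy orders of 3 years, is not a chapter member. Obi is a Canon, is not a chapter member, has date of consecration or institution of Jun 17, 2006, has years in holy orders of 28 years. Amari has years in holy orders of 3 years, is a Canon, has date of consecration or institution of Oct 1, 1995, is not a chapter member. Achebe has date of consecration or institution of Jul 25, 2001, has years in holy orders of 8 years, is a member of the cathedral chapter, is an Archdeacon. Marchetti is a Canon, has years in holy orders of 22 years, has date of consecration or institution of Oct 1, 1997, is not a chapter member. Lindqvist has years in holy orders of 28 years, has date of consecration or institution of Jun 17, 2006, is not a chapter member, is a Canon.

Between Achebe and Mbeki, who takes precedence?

Achebe

By dignity: Achebe and Mbeki (Archdeacon); then Nakamura, Lindqvist, Obi, Marchetti, Amari and Greco (Canon).
Achebe and Mbeki are each a member of the cathedral chapter, so the next rule applies.
Achebe and Mbeki both have years in holy orders 8 years, so the next rule applies.
Achebe and Mbeki both have date of consecration or institution Jul 25, 2001, so the next rule applies.
Among Achebe and Mbeki, alphabetically by surname: Achebe before Mbeki.
Nakamura, Lindqvist, Obi, Marchetti, Amari and Greco are each not a chapter member, so the next rule applies.
Among Nakamura, Lindqvist, Obi, Marchetti, Amari and Greco, by years in holy orders (higher first): Nakamura (41 years) before Lindqvist and Obi (28 years) before Marchetti (22 years) before Amari and Greco (3 years).
Lindqvist and Obi both have date of consecration or institution Jun 17, 2006, so the next rule applies.
Among Lindqvist and Obi, alphabetically by surname: Lindqvist before Obi.
Amari and Greco both have date of consecration or institution Oct 1, 1995, so the next rule applies.
Among Amari and Greco, alphabetically by surname: Amari before Greco.
So Achebe takes precedence.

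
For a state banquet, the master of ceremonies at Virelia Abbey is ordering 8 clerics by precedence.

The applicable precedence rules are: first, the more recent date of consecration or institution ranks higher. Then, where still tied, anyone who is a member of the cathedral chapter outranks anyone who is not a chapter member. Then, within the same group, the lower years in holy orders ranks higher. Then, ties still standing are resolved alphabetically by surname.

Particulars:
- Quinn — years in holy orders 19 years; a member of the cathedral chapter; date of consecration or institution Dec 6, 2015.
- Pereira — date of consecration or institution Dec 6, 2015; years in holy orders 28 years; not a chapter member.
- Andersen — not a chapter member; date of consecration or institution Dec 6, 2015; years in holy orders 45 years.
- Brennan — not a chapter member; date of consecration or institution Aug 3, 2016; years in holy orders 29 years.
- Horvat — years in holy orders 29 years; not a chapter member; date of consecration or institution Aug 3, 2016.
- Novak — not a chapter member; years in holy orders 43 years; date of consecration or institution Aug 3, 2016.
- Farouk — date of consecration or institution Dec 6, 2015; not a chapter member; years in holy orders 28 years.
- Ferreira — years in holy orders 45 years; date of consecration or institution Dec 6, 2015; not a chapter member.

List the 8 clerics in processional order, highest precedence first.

Brennan, Horvat, Novak, Quinn, Farouk, Pereira, Andersen, Ferreira

By date of consecration or institution (later first): Brennan, Horvat and Novak (each Aug 3, 2016); then Quinn, Farouk, Pereira, Andersen and Ferreira (each Dec 6, 2015).
Brennan, Horvat and Novak are each not a chapter member, so the next rule applies.
Among Brennan, Horvat and Novak, by years in holy orders (lower first): Brennan and Horvat (29 years) before Novak (43 years).
Among Brennan and Horvat, alphabetically by surname: Brennan before Horvat.
Among Quinn, Farouk, Pereira, Andersen and Ferreira, a member of the cathedral chapter before not a chapter member: Quinn (a member of the cathedral chapter) before Farouk, Pereira, Andersen and Ferreira (not a chapter member).
Among Farouk, Pereira, Andersen and Ferreira, by years in holy orders (lower first): Farouk and Pereira (28 years) before Andersen and Ferreira (45 years).
Among Farouk and Pereira, alphabetically by surname: Farouk before Pereira.
Among Andersen and Ferreira, alphabetically by surname: Andersen before Ferreira.
Full order: Brennan, Horvat, Novak, Quinn, Farouk, Pereira, Andersen, Ferreira.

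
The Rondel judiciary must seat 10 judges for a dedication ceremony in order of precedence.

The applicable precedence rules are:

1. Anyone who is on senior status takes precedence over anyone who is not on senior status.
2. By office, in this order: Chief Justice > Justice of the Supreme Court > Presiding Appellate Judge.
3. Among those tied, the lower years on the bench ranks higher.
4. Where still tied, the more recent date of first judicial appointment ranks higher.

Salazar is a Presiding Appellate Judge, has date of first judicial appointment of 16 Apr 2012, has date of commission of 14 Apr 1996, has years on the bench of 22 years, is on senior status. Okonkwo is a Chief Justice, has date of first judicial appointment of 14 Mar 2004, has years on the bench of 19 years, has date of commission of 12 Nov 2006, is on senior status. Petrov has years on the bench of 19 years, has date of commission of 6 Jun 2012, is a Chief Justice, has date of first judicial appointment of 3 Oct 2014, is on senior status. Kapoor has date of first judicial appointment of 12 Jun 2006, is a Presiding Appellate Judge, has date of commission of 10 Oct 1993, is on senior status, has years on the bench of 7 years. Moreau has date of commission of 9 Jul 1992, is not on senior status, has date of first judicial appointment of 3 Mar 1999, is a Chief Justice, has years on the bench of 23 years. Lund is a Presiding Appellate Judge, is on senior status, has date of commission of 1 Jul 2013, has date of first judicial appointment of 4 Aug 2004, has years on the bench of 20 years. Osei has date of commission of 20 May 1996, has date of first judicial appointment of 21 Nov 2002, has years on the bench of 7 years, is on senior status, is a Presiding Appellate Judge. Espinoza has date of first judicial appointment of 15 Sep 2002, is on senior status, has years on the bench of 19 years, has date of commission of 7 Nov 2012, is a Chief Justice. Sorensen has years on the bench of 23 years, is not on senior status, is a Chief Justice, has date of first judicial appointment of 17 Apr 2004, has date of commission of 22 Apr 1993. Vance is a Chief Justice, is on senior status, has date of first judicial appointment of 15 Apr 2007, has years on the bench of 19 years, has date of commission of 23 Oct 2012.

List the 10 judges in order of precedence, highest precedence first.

By the first rule: Petrov, Vance, Okonkwo, Espinoza, Kapoor, Osei, Lund and Salazar (each on senior status); then Sorensen and Moreau (both not on senior status).
Among Petrov, Vance, Okonkwo, Espinoza, Kapoor, Osei, Lund and Salazar, by office: Petrov, Vance, Okonkwo and Espinoza (Chief Justice) before Kapoor, Osei, Lund and Salazar (Presiding Appellate Judge).
Petrov, Vance, Okonkwo and Espinoza all have years on the bench 19 years, so the next rule applies.
Among Petrov, Vance, Okonkwo and Espinoza, by date of first judicial appointment (later first): Petrov (3 Oct 2014) before Vance (15 Apr 2007) before Okonkwo (14 Mar 2004) before Espinoza (15 Sep 2002).
Among Kapoor, Osei, Lund and Salazar, by years on the bench (lower first): Kapoor and Osei (7 years) before Lund (20 years) before Salazar (22 years).
Among Kapoor and Osei, by date of first judicial appointment (later first): Kapoor (12 Jun 2006) before Osei (21 Nov 2002).
Sorensen and Moreau are each Chief Justice, so the next rule applies.
Sorensen and Moreau both have years on the bench 23 years, so the next rule applies.
Among Sorensen and Moreau, by date of first judicial appointment (later first): Sorensen (17 Apr 2004) before Moreau (3 Mar 1999).
Full order: Petrov, Vance, Okonkwo, Espinoza, Kapoor, Osei, Lund, Salazar, Sorensen, Moreau.

Petrov, Vance, Okonkwo, Espinoza, Kapoor, Osei, Lund, Salazar, Sorensen, Moreau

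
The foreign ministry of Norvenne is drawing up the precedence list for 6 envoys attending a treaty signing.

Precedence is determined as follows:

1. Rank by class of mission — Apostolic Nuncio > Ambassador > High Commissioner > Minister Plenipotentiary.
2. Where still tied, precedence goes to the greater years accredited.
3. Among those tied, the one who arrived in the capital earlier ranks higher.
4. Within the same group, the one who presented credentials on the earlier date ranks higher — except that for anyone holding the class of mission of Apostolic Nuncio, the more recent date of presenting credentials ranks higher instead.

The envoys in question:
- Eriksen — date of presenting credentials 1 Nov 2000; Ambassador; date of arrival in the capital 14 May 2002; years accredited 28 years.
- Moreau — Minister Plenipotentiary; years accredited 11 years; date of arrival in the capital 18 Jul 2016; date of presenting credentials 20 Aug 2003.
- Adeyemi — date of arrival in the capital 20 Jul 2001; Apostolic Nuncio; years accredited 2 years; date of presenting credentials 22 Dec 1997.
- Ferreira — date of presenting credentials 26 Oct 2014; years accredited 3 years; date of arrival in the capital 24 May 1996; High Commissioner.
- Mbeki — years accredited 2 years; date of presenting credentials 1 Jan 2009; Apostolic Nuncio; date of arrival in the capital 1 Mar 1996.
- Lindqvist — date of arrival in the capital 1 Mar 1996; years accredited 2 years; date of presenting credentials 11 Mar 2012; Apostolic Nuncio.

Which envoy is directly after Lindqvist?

Mbeki

By class of mission: Lindqvist, Mbeki and Adeyemi (Apostolic Nuncio); then Eriksen (Ambassador); then Ferreira (High Commissioner); then Moreau (Minister Plenipotentiary).
Lindqvist, Mbeki and Adeyemi all have years accredited 2 years, so the next rule applies.
Among Lindqvist, Mbeki and Adeyemi, by date of arrival in the capital (earlier first): Lindqvist and Mbeki (1 Mar 1996) before Adeyemi (20 Jul 2001).
Among Lindqvist and Mbeki, by date of presenting credentials (later first) (reversed rule for this group): Lindqvist (11 Mar 2012) before Mbeki (1 Jan 2009).
Order: Lindqvist, Mbeki, Adeyemi, Eriksen, Ferreira, Moreau.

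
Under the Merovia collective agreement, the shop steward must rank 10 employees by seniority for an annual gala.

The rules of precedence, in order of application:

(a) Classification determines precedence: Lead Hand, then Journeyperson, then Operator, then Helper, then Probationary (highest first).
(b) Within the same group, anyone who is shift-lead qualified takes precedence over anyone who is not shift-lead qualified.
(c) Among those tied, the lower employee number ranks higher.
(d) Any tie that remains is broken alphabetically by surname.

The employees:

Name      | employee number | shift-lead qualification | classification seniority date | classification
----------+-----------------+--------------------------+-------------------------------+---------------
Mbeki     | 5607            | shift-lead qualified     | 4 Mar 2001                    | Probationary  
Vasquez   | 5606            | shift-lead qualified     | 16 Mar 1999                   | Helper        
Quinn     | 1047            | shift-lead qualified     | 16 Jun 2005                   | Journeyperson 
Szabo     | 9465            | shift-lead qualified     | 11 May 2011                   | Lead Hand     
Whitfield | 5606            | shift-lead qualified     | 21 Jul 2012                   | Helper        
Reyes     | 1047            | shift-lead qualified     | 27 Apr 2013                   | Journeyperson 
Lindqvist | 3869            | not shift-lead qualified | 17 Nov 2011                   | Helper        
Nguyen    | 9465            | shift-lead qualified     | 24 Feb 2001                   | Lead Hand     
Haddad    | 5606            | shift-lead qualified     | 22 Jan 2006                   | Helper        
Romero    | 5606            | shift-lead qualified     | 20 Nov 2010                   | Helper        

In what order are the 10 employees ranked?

Nguyen, Szabo, Quinn, Reyes, Haddad, Romero, Vasquez, Whitfield, Lindqvist, Mbeki

By classification: Nguyen and Szabo (Lead Hand); then Quinn and Reyes (Journeyperson); then Haddad, Romero, Vasquez, Whitfield and Lindqvist (Helper); then Mbeki (Probationary).
Nguyen and Szabo are each shift-lead qualified, so the next rule applies.
Nguyen and Szabo both have employee number 9465, so the next rule applies.
Among Nguyen and Szabo, alphabetically by surname: Nguyen before Szabo.
Quinn and Reyes are each shift-lead qualified, so the next rule applies.
Quinn and Reyes both have employee number 1047, so the next rule applies.
Among Quinn and Reyes, alphabetically by surname: Quinn before Reyes.
Among Haddad, Romero, Vasquez, Whitfield and Lindqvist, shift-lead qualified before not shift-lead qualified: Haddad, Romero, Vasquez and Whitfield (shift-lead qualified) before Lindqvist (not shift-lead qualified).
Haddad, Romero, Vasquez and Whitfield all have employee number 5606, so the next rule applies.
Among Haddad, Romero, Vasquez and Whitfield, alphabetically by surname: Haddad before Romero before Vasquez before Whitfield.
Full order: Nguyen, Szabo, Quinn, Reyes, Haddad, Romero, Vasquez, Whitfield, Lindqvist, Mbeki.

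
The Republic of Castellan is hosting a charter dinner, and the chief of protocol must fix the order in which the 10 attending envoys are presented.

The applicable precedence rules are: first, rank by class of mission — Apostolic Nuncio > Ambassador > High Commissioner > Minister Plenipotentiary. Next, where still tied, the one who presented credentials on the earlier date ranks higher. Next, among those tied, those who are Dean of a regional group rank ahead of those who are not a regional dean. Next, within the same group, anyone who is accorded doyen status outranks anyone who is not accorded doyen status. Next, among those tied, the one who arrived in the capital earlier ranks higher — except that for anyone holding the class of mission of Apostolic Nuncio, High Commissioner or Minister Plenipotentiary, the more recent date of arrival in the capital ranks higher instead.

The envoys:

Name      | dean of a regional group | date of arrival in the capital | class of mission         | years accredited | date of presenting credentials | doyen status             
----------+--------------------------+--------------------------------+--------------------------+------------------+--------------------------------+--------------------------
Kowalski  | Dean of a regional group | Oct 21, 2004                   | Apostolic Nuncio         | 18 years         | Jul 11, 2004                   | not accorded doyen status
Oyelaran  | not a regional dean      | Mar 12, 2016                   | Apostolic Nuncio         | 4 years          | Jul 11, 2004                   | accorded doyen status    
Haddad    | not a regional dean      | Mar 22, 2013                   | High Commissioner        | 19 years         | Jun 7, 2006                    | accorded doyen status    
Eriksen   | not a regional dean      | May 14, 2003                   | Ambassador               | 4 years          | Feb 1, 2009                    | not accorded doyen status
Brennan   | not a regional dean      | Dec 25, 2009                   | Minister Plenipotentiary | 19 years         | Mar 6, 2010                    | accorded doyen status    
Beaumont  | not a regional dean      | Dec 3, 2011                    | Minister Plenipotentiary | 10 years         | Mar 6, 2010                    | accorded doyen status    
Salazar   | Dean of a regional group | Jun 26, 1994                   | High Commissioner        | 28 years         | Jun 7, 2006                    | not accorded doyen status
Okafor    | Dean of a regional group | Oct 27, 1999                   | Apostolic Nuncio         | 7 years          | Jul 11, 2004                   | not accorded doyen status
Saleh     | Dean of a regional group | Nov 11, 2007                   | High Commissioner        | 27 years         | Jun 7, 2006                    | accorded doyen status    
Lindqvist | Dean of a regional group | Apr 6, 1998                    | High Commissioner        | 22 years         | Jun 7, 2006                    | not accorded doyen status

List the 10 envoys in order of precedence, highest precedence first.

Kowalski, Okafor, Oyelaran, Eriksen, Saleh, Lindqvist, Salazar, Haddad, Beaumont, Brennan

By class of mission: Kowalski, Okafor and Oyelaran (Apostolic Nuncio); then Eriksen (Ambassador); then Saleh, Lindqvist, Salazar and Haddad (High Commissioner); then Beaumont and Brennan (Minister Plenipotentiary).
Kowalski, Okafor and Oyelaran all have date of presenting credentials Jul 11, 2004, so the next rule applies.
Among Kowalski, Okafor and Oyelaran, Dean of a regional group before not a regional dean: Kowalski and Okafor (Dean of a regional group) before Oyelaran (not a regional dean).
Kowalski and Okafor are each not accorded doyen status, so the next rule applies.
Among Kowalski and Okafor, by date of arrival in the capital (later first) (reversed rule for this group): Kowalski (Oct 21, 2004) before Okafor (Oct 27, 1999).
Saleh, Lindqvist, Salazar and Haddad all have date of presenting credentials Jun 7, 2006, so the next rule applies.
Among Saleh, Lindqvist, Salazar and Haddad, Dean of a regional group before not a regional dean: Saleh, Lindqvist and Salazar (Dean of a regional group) before Haddad (not a regional dean).
Among Saleh, Lindqvist and Salazar, accorded doyen status before not accorded doyen status: Saleh (accorded doyen status) before Lindqvist and Salazar (not accorded doyen status).
Among Lindqvist and Salazar, by date of arrival in the capital (later first) (reversed rule for this group): Lindqvist (Apr 6, 1998) before Salazar (Jun 26, 1994).
Beaumont and Brennan both have date of presenting credentials Mar 6, 2010, so the next rule applies.
Beaumont and Brennan are each not a regional dean, so the next rule applies.
Beaumont and Brennan are each accorded doyen status, so the next rule applies.
Among Beaumont and Brennan, by date of arrival in the capital (later first) (reversed rule for this group): Beaumont (Dec 3, 2011) before Brennan (Dec 25, 2009).
Full order: Kowalski, Okafor, Oyelaran, Eriksen, Saleh, Lindqvist, Salazar, Haddad, Beaumont, Brennan.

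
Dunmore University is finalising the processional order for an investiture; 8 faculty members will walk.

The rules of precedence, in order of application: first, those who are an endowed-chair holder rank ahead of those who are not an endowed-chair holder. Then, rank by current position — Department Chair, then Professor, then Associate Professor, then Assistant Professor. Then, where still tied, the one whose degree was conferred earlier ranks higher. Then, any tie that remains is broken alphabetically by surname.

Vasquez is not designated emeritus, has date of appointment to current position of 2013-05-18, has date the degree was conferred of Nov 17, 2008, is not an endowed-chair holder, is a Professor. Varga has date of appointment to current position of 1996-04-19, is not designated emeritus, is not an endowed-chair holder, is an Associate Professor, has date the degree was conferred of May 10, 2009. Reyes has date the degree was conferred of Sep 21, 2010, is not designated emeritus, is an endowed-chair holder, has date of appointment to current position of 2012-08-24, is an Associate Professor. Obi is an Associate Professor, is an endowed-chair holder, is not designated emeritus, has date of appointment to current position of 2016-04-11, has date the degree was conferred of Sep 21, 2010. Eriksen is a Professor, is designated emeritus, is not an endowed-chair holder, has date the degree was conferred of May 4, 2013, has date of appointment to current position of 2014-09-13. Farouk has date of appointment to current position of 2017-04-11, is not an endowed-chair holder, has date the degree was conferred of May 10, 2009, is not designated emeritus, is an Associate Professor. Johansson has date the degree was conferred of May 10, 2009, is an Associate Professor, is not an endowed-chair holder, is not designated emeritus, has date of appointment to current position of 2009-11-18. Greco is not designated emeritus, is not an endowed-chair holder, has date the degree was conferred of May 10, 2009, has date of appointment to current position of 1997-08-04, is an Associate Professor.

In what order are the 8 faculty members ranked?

By the first rule: Obi and Reyes (both an endowed-chair holder); then Vasquez, Eriksen, Farouk, Greco, Johansson and Varga (each not an endowed-chair holder).
Obi and Reyes are each Associate Professor, so the next rule applies.
Obi and Reyes both have date the degree was conferred Sep 21, 2010, so the next rule applies.
Among Obi and Reyes, alphabetically by surname: Obi before Reyes.
Among Vasquez, Eriksen, Farouk, Greco, Johansson and Varga, by current position: Vasquez and Eriksen (Professor) before Farouk, Greco, Johansson and Varga (Associate Professor).
Among Vasquez and Eriksen, by date the degree was conferred (earlier first): Vasquez (Nov 17, 2008) before Eriksen (May 4, 2013).
Farouk, Greco, Johansson and Varga all have date the degree was conferred May 10, 2009, so the next rule applies.
Among Farouk, Greco, Johansson and Varga, alphabetically by surname: Farouk before Greco before Johansson before Varga.
Full order: Obi, Reyes, Vasquez, Eriksen, Farouk, Greco, Johansson, Varga.

Obi, Reyes, Vasquez, Eriksen, Farouk, Greco, Johansson, Varga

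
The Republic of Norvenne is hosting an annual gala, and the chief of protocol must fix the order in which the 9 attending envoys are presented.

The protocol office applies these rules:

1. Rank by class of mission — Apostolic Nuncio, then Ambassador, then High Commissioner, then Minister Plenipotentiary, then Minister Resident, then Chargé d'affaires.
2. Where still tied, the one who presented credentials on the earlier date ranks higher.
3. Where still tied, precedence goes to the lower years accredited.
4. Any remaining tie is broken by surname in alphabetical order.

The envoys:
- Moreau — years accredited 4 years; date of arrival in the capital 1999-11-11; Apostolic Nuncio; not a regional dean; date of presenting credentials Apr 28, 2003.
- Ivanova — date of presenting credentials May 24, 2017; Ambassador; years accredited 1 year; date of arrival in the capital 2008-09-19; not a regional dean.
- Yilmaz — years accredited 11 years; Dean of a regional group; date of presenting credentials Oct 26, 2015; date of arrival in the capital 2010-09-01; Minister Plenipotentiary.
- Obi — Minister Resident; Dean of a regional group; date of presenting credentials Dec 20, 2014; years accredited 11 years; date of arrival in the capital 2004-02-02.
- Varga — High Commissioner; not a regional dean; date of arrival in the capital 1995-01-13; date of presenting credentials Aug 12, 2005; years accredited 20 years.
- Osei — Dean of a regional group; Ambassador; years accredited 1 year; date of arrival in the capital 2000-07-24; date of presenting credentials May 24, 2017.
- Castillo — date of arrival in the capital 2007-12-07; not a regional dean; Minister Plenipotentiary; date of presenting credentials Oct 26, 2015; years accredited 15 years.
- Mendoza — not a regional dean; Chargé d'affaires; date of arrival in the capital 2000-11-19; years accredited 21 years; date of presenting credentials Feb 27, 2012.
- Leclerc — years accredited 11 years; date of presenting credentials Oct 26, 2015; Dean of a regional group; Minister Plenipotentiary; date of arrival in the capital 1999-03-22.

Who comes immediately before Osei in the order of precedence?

By class of mission: Moreau (Apostolic Nuncio); then Ivanova and Osei (Ambassador); then Varga (High Commissioner); then Leclerc, Yilmaz and Castillo (Minister Plenipotentiary); then Obi (Minister Resident); then Mendoza (Chargé d'affaires).
Ivanova and Osei both have date of presenting credentials May 24, 2017, so the next rule applies.
Ivanova and Osei both have years accredited 1 year, so the next rule applies.
Among Ivanova and Osei, alphabetically by surname: Ivanova before Osei.
Leclerc, Yilmaz and Castillo all have date of presenting credentials Oct 26, 2015, so the next rule applies.
Among Leclerc, Yilmaz and Castillo, by years accredited (lower first): Leclerc and Yilmaz (11 years) before Castillo (15 years).
Among Leclerc and Yilmaz, alphabetically by surname: Leclerc before Yilmaz.
Order: Moreau, Ivanova, Osei, Varga, Leclerc, Yilmaz, Castillo, Obi, Mendoza.

Ivanova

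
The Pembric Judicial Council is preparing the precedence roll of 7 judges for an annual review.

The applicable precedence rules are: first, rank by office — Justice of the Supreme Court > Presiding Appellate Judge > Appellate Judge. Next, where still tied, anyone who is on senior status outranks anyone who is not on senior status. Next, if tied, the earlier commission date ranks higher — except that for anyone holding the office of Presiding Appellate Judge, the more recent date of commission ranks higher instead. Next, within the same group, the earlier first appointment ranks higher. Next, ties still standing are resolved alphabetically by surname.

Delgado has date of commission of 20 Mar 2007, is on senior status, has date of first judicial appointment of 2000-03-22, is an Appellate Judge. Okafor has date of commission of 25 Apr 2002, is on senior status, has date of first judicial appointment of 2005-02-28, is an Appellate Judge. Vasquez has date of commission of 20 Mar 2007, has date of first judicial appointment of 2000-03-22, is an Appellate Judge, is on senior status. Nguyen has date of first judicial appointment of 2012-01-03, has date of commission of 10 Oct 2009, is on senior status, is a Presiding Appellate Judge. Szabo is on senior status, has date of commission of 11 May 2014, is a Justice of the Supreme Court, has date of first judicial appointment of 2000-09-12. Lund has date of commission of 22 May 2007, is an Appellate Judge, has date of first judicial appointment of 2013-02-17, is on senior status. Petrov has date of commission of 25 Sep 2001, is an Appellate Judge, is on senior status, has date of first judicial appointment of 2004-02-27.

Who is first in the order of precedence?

Szabo

By office: Szabo (Justice of the Supreme Court); then Nguyen (Presiding Appellate Judge); then Petrov, Okafor, Delgado, Vasquez and Lund (Appellate Judge).
Petrov, Okafor, Delgado, Vasquez and Lund are each on senior status, so the next rule applies.
Among Petrov, Okafor, Delgado, Vasquez and Lund, by date of commission (earlier first): Petrov (25 Sep 2001) before Okafor (25 Apr 2002) before Delgado and Vasquez (20 Mar 2007) before Lund (22 May 2007).
Delgado and Vasquez both have date of first judicial appointment 2000-03-22, so the next rule applies.
Among Delgado and Vasquez, alphabetically by surname: Delgado before Vasquez.
Order: Szabo, Nguyen, Petrov, Okafor, Delgado, Vasquez, Lund.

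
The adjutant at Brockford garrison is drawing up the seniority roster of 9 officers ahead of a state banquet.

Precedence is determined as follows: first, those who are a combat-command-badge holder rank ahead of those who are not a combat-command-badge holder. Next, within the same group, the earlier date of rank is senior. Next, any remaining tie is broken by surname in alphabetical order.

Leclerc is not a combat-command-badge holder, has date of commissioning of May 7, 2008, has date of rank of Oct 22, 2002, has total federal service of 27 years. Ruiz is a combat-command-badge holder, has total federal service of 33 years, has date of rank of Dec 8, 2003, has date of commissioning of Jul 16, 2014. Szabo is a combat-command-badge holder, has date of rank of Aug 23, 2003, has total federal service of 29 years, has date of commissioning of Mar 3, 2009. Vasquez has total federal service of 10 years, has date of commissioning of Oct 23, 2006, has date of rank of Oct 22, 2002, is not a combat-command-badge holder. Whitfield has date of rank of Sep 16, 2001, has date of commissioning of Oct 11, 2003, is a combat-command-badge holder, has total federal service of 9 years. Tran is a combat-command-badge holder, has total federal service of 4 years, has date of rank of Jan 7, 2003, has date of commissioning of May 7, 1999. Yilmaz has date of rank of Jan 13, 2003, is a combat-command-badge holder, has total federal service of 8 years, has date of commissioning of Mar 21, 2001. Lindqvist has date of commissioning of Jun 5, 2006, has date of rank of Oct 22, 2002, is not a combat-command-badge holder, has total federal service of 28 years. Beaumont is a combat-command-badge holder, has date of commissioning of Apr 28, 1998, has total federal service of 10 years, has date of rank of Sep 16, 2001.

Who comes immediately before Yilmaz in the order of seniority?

Tran

By the first rule: Beaumont, Whitfield, Tran, Yilmaz, Szabo and Ruiz (each a combat-command-badge holder); then Leclerc, Lindqvist and Vasquez (each not a combat-command-badge holder).
Among Beaumont, Whitfield, Tran, Yilmaz, Szabo and Ruiz, by date of rank (earlier first): Beaumont and Whitfield (Sep 16, 2001) before Tran (Jan 7, 2003) before Yilmaz (Jan 13, 2003) before Szabo (Aug 23, 2003) before Ruiz (Dec 8, 2003).
Among Beaumont and Whitfield, alphabetically by surname: Beaumont before Whitfield.
Leclerc, Lindqvist and Vasquez all have date of rank Oct 22, 2002, so the next rule applies.
Among Leclerc, Lindqvist and Vasquez, alphabetically by surname: Leclerc before Lindqvist before Vasquez.
Order: Beaumont, Whitfield, Tran, Yilmaz, Szabo, Ruiz, Leclerc, Lindqvist, Vasquez.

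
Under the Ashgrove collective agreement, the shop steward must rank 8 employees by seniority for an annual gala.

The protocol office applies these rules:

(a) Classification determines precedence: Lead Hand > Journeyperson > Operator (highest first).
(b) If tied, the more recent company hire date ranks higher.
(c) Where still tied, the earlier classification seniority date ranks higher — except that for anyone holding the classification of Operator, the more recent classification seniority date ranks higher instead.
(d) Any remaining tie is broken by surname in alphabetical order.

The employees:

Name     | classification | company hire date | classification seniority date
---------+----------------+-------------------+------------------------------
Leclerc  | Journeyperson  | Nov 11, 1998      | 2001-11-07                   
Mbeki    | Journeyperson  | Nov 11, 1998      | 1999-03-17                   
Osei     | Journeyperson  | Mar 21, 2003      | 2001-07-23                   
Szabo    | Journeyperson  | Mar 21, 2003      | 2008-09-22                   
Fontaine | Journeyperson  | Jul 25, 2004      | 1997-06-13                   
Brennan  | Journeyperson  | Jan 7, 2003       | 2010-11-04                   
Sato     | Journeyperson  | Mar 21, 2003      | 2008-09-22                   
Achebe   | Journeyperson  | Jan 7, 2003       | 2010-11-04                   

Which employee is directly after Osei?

By classification: Fontaine, Osei, Sato, Szabo, Achebe, Brennan, Mbeki and Leclerc (Journeyperson).
Among Fontaine, Osei, Sato, Szabo, Achebe, Brennan, Mbeki and Leclerc, by company hire date (later first): Fontaine (Jul 25, 2004) before Osei, Sato and Szabo (Mar 21, 2003) before Achebe and Brennan (Jan 7, 2003) before Mbeki and Leclerc (Nov 11, 1998).
Among Osei, Sato and Szabo, by classification seniority date (earlier first): Osei (2001-07-23) before Sato and Szabo (2008-09-22).
Among Sato and Szabo, alphabetically by surname: Sato before Szabo.
Achebe and Brennan both have classification seniority date 2010-11-04, so the next rule applies.
Among Achebe and Brennan, alphabetically by surname: Achebe before Brennan.
Among Mbeki and Leclerc, by classification seniority date (earlier first): Mbeki (1999-03-17) before Leclerc (2001-11-07).
Order: Fontaine, Osei, Sato, Szabo, Achebe, Brennan, Mbeki, Leclerc.

Sato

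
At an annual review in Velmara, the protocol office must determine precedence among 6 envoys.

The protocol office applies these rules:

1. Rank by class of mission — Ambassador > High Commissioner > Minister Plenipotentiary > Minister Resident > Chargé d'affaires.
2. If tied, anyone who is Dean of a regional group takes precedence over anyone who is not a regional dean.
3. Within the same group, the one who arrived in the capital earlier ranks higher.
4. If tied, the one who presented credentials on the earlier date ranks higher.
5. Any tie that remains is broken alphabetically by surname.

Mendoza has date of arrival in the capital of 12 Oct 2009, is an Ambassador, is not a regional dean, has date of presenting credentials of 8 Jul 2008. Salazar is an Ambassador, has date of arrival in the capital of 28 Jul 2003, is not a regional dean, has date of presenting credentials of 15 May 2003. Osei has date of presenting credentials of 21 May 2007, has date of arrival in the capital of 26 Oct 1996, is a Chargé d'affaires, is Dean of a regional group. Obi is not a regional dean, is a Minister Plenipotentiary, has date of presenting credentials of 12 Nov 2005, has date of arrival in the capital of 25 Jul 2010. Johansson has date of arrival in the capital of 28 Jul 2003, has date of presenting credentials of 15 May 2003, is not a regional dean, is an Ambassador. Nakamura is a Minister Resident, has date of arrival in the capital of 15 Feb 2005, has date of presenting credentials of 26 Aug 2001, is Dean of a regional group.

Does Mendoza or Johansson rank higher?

Johansson

By class of mission: Johansson, Salazar and Mendoza (Ambassador); then Obi (Minister Plenipotentiary); then Nakamura (Minister Resident); then Osei (Chargé d'affaires).
Johansson, Salazar and Mendoza are each not a regional dean, so the next rule applies.
Among Johansson, Salazar and Mendoza, by date of arrival in the capital (earlier first): Johansson and Salazar (28 Jul 2003) before Mendoza (12 Oct 2009).
Johansson and Salazar both have date of presenting credentials 15 May 2003, so the next rule applies.
Among Johansson and Salazar, alphabetically by surname: Johansson before Salazar.
So Johansson takes precedence.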